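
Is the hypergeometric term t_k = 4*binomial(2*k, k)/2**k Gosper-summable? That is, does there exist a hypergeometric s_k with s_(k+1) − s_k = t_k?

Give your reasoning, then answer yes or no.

No — negative degree bound, so no certificate f.

The ratio is (2*k + 1)/(k + 1).
Factor: A=2*k + 1; B=k + 1; C=1.
f must satisfy (2*k + 1)·f(k+1) − (k)·f(k) = 1.
d = -1 from the (1,1,0) case.
Negative degree bound (-1): no f exists, t_k not Gosper-summable.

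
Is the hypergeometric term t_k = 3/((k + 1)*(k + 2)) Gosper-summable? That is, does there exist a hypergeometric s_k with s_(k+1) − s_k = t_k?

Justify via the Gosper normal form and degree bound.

Yes. s_k = 3*k/(k + 1).

Step 1: r(k) = (k + 1)/(k + 3).
A = k + 1, B = k + 3, C = 1.
Set up (k + 1)·f(k+1) − (k + 2)·f(k) − (1) = 0.
d = 1 from the (1,1,0) case.
Solving with deg f ≤ 1: f(k) = k.
Then R = B(k−1)f/C = k*(k + 2), so s_k = R(k)·t_k = 3*k/(k + 1).
Δs = 3/(k**2 + 3*k + 2), as required.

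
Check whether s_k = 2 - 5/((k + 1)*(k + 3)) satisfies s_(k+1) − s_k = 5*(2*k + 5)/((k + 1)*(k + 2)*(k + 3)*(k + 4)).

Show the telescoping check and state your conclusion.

Valid — Δs_k = t_k.

s_(k+1) = 2 - 5/((k + 2)*(k + 4))
s_(k+1) − s_k = 5*(2*k + 5)/(k**4 + 10*k**3 + 35*k**2 + 50*k + 24)
(s_(k+1) − s_k) − t_k = 0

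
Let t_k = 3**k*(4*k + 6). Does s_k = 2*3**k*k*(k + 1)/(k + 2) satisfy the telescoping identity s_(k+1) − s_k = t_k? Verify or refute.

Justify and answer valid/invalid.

s_(k+1) = 6*3**k*(k + 1)*(k + 2)/(k + 3)
s_(k+1) − s_k = 2*3**k*(k + 1)*(-k*(k + 3) + 3*(k + 2)**2)/((k + 2)*(k + 3))
(s_(k+1) − s_k) − t_k = 4*3**k*(-k**2 - 3*k - 3)/(k**2 + 5*k + 6)

Invalid: residual 4*3**k*(-k**2 - 3*k - 3)/(k**2 + 5*k + 6) ≠ 0.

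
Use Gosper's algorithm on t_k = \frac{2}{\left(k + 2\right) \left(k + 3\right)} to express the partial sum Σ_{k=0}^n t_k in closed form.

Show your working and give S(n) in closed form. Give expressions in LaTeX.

Ratio r(k) = (k + 2)/(k + 4).
Gosper form: A/B · C(k+1)/C(k) with A=k + 2, B=k + 4, C=1.
Solve (k + 2)·f(k+1) − (k + 3)·f(k) = 1.
Degrees (1,1,0) ⇒ d ≤ 1.
Match coefficients ⇒ f(k) = k/2.
Then R = B(k−1)f/C = k*(k + 3)/2, so s_k = R(k)·t_k = k/(k + 2).
Check: Δs_k = 2/(k**2 + 5*k + 6). ✓
Telescope: S(n) = s_(n+1) − s_(0) = (n + 1)/(n + 3) − (0) = (n + 1)/(n + 3).

S(n) = \frac{n + 1}{n + 3}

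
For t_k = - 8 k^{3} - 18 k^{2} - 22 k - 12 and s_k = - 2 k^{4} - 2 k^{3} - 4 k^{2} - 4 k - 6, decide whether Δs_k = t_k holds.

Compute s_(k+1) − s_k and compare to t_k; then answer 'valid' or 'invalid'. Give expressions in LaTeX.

Valid — Δs_k = t_k.

s_(k+1) = -2*k**4 - 10*k**3 - 22*k**2 - 26*k - 18
s_(k+1) − s_k = -8*k**3 - 18*k**2 - 22*k - 12
(s_(k+1) − s_k) − t_k = 0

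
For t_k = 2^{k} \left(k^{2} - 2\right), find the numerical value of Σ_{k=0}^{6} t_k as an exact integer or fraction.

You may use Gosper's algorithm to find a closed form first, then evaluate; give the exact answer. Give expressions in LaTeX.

Σ = 3196

Step 1: r(k) = 2*((k + 1)**2 - 2)/(k**2 - 2).
So A=2 and B=1, with C=k**2 - 2.
Solve (2)·f(k+1) − (1)·f(k) = k**2 - 2.
deg f ≤ 2 (via 0,0,2).
Solve for f: f(k) = (k - 2)**2 (degree 2 ≤ 2).
R(k) = B(k−1)·f(k)/C(k) = (k - 2)**2/(k**2 - 2); s_k = R·t_k = 2**k*(k**2 - 4*k + 4).
Check: Δs_k = 2**k*(k**2 - 2). ✓
Evaluate s at k=7 and k=0: 3200 and 4; difference 3196.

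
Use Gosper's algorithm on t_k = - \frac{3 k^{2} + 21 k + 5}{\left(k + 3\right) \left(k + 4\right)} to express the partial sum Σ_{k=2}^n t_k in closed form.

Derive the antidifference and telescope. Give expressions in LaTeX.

S(n) = \frac{- 15 n^{2} - 14 n + 29}{5 \left(n + 4\right)}

Compute t_(k+1)/t_k: get (k + 3)*(21*k + 3*(k + 1)**2 + 26)/((k + 5)*(3*k**2 + 21*k + 5)).
Gosper form: A/B · C(k+1)/C(k) with A=k + 3, B=k + 5, C=k**2 + 7*k + 5/3.
f must satisfy (k + 3)·f(k+1) − (k + 4)·f(k) = k**2 + 7*k + 5/3.
From deg A=1, deg B=1, deg C=2: d=2.
A polynomial solution: f(k) = k*(9*k - 4)/9.
R(k) = B(k−1)·f(k)/C(k) = k*(k + 4)*(9*k - 4)/(3*(3*k**2 + 21*k + 5)); s_k = R·t_k = k*(4 - 9*k)/(3*(k + 3)).
s_(k+1) − s_k = (-3*k**2 - 21*k - 5)/(k**2 + 7*k + 12) = t_k.
Telescope: S(n) = s_(n+1) − s_(2) = (-9*n**2 - 14*n - 5)/(3*(n + 4)) − (-28/15) = (-15*n**2 - 14*n + 29)/(5*(n + 4)).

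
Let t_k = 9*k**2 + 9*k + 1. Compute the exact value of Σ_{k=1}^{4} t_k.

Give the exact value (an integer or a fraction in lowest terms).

Σ = 364

r(k) = (9*k**2 + 27*k + 19)/(9*k**2 + 9*k + 1) after simplifying.
Factor: A=1; B=1; C=k**2 + k + 1/9.
Solve (1)·f(k+1) − (1)·f(k) = k**2 + k + 1/9.
From deg A=0, deg B=0, deg C=2: d=3.
Solve for f: f(k) = k*(3*k**2 - 2)/9 (degree 3 ≤ 3).
So s_k = (B(k−1)f/C)·t_k = (k*(3*k**2 - 2)/(9*k**2 + 9*k + 1))·t_k = k*(3*k**2 - 2).
Δs = 9*k**2 + 9*k + 1, as required.
Sum = s_(5) − s_(1); s_(5) = 365, s_(1) = 1 ⇒ 364.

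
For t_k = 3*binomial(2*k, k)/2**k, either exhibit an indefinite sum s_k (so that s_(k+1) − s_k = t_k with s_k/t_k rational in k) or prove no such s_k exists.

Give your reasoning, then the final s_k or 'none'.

The ratio is (2*k + 1)/(k + 1).
Normal form (A,B,C) = (2*k + 1, k + 1, 1).
Solve (2*k + 1)·f(k+1) − (k)·f(k) = 1.
Degrees (1,1,0) ⇒ d ≤ -1.
d = -1 < 0 ⇒ no nonzero polynomial f; not summable.

none — t_k is not Gosper-summable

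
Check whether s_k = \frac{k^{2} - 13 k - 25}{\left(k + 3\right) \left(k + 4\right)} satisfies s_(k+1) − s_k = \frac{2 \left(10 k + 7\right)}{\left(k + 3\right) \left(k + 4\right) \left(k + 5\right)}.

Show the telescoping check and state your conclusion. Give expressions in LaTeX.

s_(k+1) = (-13*k + (k + 1)**2 - 38)/((k + 4)*(k + 5))
s_(k+1) − s_k = 2*(10*k + 7)/(k**3 + 12*k**2 + 47*k + 60)
(s_(k+1) − s_k) − t_k = 0

valid (s_(k+1) − s_k reduces to t_k)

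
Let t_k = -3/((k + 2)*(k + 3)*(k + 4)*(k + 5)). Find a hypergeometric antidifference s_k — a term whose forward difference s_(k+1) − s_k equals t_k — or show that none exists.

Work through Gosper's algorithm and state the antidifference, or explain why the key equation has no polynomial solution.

Step 1: r(k) = (k + 2)/(k + 6).
So A=k + 2 and B=k + 6, with C=1.
Set up (k + 2)·f(k+1) − (k + 5)·f(k) − (1) = 0.
Bound: deg f ≤ 3.
Solve for f: f(k) = k*(k**2 + 9*k + 26)/72 (degree 3 ≤ 3).
R(k) = B(k−1)·f(k)/C(k) = k*(k + 5)*(k**2 + 9*k + 26)/72; s_k = R·t_k = k*(-k**2 - 9*k - 26)/(24*(k + 2)*(k + 3)*(k + 4)).
s_(k+1) − s_k = -3/(k**4 + 14*k**3 + 71*k**2 + 154*k + 120) = t_k.

s_k = k*(-k**2 - 9*k - 26)/(24*(k + 2)*(k + 3)*(k + 4))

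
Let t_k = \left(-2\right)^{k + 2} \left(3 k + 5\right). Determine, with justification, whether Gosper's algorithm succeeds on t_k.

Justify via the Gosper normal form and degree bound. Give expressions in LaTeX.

r(k) = 2*(-3*k - 8)/(3*k + 5) after simplifying.
So A=-2 and B=1, with C=k + 5/3.
Solve (-2)·f(k+1) − (1)·f(k) = k + 5/3.
deg f ≤ 1 (via 0,0,1).
Coefficient equations give f(k) = -(k + 1)/3.
R(k) = B(k−1)·f(k)/C(k) = -(k + 1)/(3*k + 5); s_k = R·t_k = (-2)**(k + 2)*(-k - 1).
s_(k+1) − s_k = (-2)**(k + 2)*(3*k + 5) = t_k.

Yes. s_k = \left(-2\right)^{k + 2} \left(- k - 1\right).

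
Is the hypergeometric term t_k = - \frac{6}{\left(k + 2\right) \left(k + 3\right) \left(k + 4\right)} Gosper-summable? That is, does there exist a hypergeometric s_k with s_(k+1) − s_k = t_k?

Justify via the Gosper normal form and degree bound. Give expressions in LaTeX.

Step 1: r(k) = (k + 2)/(k + 5).
So A=k + 2 and B=k + 5, with C=1.
Solve (k + 2)·f(k+1) − (k + 4)·f(k) = 1.
From deg A=1, deg B=1, deg C=0: d=2.
Solving with deg f ≤ 2: f(k) = k*(k + 5)/12.
R(k) = B(k−1)·f(k)/C(k) = k*(k + 4)*(k + 5)/12; s_k = R·t_k = k*(-k - 5)/(2*(k + 2)*(k + 3)).
Δs = -6/(k**3 + 9*k**2 + 26*k + 24), as required.

Yes. s_k = \frac{k \left(- k - 5\right)}{2 \left(k + 2\right) \left(k + 3\right)}.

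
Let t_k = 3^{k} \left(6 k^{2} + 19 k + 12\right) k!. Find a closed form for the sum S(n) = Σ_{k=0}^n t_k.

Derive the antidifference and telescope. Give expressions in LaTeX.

S(n) = 6 \cdot 3^{n} n^{2} n! + 21 \cdot 3^{n} n n! + 15 \cdot 3^{n} n! - 3

r(k) = 3*(6*k**3 + 37*k**2 + 68*k + 37)/(6*k**2 + 19*k + 12) after simplifying.
Factor: A=3*k + 3; B=1; C=k**2 + 19*k/6 + 2.
Key eq: (3*k + 3)·f(k+1) = (1)·f(k) + (k**2 + 19*k/6 + 2).
From deg A=1, deg B=0, deg C=2: d=1.
Solving with deg f ≤ 1: f(k) = (2*k + 3)/6.
Get s_k = R·t_k = 3**k*(2*k + 3)*factorial(k) with R(k) = B(k−1)f(k)/C(k) = (2*k + 3)/(6*k**2 + 19*k + 12).
Check: Δs_k = 3**k*(6*k**2 + 19*k + 12)*factorial(k). ✓
Telescope: S(n) = s_(n+1) − s_(0) = 3**(n + 1)*(2*n + 5)*factorial(n + 1) − (3) = 6*3**n*n**2*factorial(n) + 21*3**n*n*factorial(n) + 15*3**n*factorial(n) - 3.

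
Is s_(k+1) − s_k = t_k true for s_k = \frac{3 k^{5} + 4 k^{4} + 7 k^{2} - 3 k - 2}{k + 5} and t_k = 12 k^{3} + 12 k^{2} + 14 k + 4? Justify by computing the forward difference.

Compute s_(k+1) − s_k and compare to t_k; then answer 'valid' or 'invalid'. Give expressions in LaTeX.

Invalid: residual \frac{3 \left(- 9 k^{4} - 74 k^{3} - 70 k^{2} - 75 k - 21\right)}{k^{2} + 11 k + 30} ≠ 0.

s_(k+1) = (-3*k + 3*(k + 1)**5 + 4*(k + 1)**4 + 7*(k + 1)**2 - 5)/(k + 6)
s_(k+1) − s_k = (12*k**5 + 117*k**4 + 284*k**3 + 308*k**2 + 239*k + 57)/(k**2 + 11*k + 30)
(s_(k+1) − s_k) − t_k = 3*(-9*k**4 - 74*k**3 - 70*k**2 - 75*k - 21)/(k**2 + 11*k + 30)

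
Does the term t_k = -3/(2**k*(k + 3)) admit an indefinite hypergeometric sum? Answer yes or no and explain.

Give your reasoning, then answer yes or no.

No; the degree bound rules out any f.

Compute t_(k+1)/t_k: get (k + 3)/(2*(k + 4)).
So A=k/2 + 3/2 and B=k + 4, with C=1.
Set up (k/2 + 3/2)·f(k+1) − (k + 3)·f(k) − (1) = 0.
Bound: deg f ≤ -1.
deg f ≤ -1 is impossible — no certificate.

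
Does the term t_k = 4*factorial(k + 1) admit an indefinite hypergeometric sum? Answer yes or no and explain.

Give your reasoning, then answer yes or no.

t_(k+1)/t_k = k + 2.
Factor: A=k + 2; B=1; C=1.
Solve (k + 2)·f(k+1) − (1)·f(k) = 1.
Bound: deg f ≤ -1.
deg f ≤ -1 is impossible — no certificate.

No; the degree bound rules out any f.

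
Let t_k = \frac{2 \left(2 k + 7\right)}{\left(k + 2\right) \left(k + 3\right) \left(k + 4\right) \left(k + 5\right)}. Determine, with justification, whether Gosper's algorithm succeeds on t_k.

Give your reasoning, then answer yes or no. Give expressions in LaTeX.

Yes. s_k = \frac{k \left(k + 6\right)}{4 \left(k^{2} + 6 k + 8\right)}.

Step 1: r(k) = (k + 2)*(2*k + 9)/((k + 6)*(2*k + 7)).
Factor: A=k + 2; B=k + 6; C=k + 7/2.
f must satisfy (k + 2)·f(k+1) − (k + 5)·f(k) = k + 7/2.
Bound: deg f ≤ 3.
Solving with deg f ≤ 3: f(k) = k*(k + 3)*(k + 6)/16.
Then R = B(k−1)f/C = k*(k + 3)*(k + 5)*(k + 6)/(8*(2*k + 7)), so s_k = R(k)·t_k = k*(k + 6)/(4*(k**2 + 6*k + 8)).
Δs = 2*(2*k + 7)/(k**4 + 14*k**3 + 71*k**2 + 154*k + 120), as required.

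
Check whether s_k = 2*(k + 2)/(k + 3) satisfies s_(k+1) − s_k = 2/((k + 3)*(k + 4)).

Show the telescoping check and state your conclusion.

s_(k+1) = 2*(k + 3)/(k + 4)
s_(k+1) − s_k = 2/(k**2 + 7*k + 12)
(s_(k+1) − s_k) − t_k = 0

Valid: the claim telescopes to t_k.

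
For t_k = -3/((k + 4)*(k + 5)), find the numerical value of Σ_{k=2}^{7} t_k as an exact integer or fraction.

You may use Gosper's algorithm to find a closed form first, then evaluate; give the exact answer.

Σ = -1/4

The ratio is (k + 4)/(k + 6).
Factor: A=k + 4; B=k + 6; C=1.
Solve (k + 4)·f(k+1) − (k + 5)·f(k) = 1.
Degrees (1,1,0) ⇒ d ≤ 1.
A polynomial solution: f(k) = k/4.
Then R = B(k−1)f/C = k*(k + 5)/4, so s_k = R(k)·t_k = -3*k/(4*k + 16).
Check: Δs_k = -3/(k**2 + 9*k + 20). ✓
Σ_(k=2)^(7) t_k = s_(8) − s_(2) = -1/2 − (-1/4) = -1/4.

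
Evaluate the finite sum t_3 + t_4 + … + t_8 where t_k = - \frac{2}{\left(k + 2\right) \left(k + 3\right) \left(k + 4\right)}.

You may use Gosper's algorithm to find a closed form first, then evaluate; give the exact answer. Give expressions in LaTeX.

Σ = -17/660

Ratio r(k) = (k + 2)/(k + 5).
Factor: A=k + 2; B=k + 5; C=1.
Need (k + 2)·f(k+1) − (k + 4)·f(k) = 1.
From deg A=1, deg B=1, deg C=0: d=2.
Solve for f: f(k) = k*(k + 5)/12 (degree 2 ≤ 2).
So s_k = (B(k−1)f/C)·t_k = (k*(k + 4)*(k + 5)/12)·t_k = k*(-k - 5)/(6*(k + 2)*(k + 3)).
s_(k+1) − s_k = -2/(k**3 + 9*k**2 + 26*k + 24) = t_k.
Σ_(k=3)^(8) t_k = s_(9) − s_(3) = -7/44 − (-2/15) = -17/660.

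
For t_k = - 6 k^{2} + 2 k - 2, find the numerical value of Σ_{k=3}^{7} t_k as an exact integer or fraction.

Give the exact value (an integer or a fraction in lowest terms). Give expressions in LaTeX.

Step 1: r(k) = (-k + 3*(k + 1)**2)/(3*k**2 - k + 1).
So A=1 and B=1, with C=k**2 - k/3 + 1/3.
Set up (1)·f(k+1) − (1)·f(k) − (k**2 - k/3 + 1/3) = 0.
Bound: deg f ≤ 3.
Match coefficients ⇒ f(k) = k*(k**2 - 2*k + 2)/3.
R(k) = B(k−1)·f(k)/C(k) = k*(k**2 - 2*k + 2)/(3*k**2 - k + 1); s_k = R·t_k = 2*k*(-k**2 + 2*k - 2).
Δs = -6*k**2 + 2*k - 2, as required.
Evaluate s at k=8 and k=3: -800 and -30; difference -770.

Σ = -770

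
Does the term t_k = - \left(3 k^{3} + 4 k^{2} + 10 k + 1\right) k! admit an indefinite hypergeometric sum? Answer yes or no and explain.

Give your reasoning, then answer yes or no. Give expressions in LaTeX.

Yes. s_k = - \left(3 k^{2} - 2 k + 3\right) k!.

Compute t_(k+1)/t_k: get (3*k**4 + 16*k**3 + 40*k**2 + 45*k + 18)/(3*k**3 + 4*k**2 + 10*k + 1).
So A=k + 1 and B=1, with C=k**3 + 4*k**2/3 + 10*k/3 + 1/3.
Need (k + 1)·f(k+1) − (1)·f(k) = k**3 + 4*k**2/3 + 10*k/3 + 1/3.
From deg A=1, deg B=0, deg C=3: d=2.
Coefficient equations give f(k) = (3*k**2 - 2*k + 3)/3.
R(k) = B(k−1)·f(k)/C(k) = (3*k**2 - 2*k + 3)/(3*k**3 + 4*k**2 + 10*k + 1); s_k = R·t_k = -(3*k**2 - 2*k + 3)*factorial(k).
Δs = -(3*k**3 + 4*k**2 + 10*k + 1)*factorial(k), as required.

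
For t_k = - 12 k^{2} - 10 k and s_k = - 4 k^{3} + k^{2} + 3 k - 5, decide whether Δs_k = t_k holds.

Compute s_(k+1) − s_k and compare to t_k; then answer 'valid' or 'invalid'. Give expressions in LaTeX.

valid; difference matches t_k

s_(k+1) = 3*k - 4*(k + 1)**3 + (k + 1)**2 - 2
s_(k+1) − s_k = 2*k*(-6*k - 5)
(s_(k+1) − s_k) − t_k = 0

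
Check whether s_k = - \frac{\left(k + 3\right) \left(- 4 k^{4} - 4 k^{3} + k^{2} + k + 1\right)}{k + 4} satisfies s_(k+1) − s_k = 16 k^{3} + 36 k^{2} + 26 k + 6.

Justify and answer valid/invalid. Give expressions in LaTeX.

s_(k+1) = (4*k**5 + 36*k**4 + 115*k**3 + 165*k**2 + 105*k + 20)/(k + 5)
s_(k+1) − s_k = (16*k**5 + 168*k**4 + 574*k**3 + 789*k**2 + 463*k + 95)/(k**2 + 9*k + 20)
(s_(k+1) − s_k) − t_k = (-12*k**4 - 96*k**3 - 171*k**2 - 111*k - 25)/(k**2 + 9*k + 20)

Invalid: residual \frac{- 12 k^{4} - 96 k^{3} - 171 k^{2} - 111 k - 25}{k^{2} + 9 k + 20} ≠ 0.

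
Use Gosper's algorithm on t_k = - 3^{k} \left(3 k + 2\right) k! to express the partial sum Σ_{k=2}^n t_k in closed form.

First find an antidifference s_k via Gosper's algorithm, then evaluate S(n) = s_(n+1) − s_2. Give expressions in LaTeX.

Step 1: r(k) = 3*(k + 1)*(3*k + 5)/(3*k + 2).
Factor: A=3*k + 3; B=1; C=k + 2/3.
Key eq: (3*k + 3)·f(k+1) = (1)·f(k) + (k + 2/3).
d = 0 from the (1,0,1) case.
A polynomial solution: f(k) = 1/3.
Get s_k = R·t_k = -3**k*factorial(k) with R(k) = B(k−1)f(k)/C(k) = 1/(3*k + 2).
Verify: -3**k*(3*k + 2)*factorial(k) matches t_k.
Telescope: S(n) = s_(n+1) − s_(2) = -3**(n + 1)*factorial(n + 1) − (-18) = -3*3**n*factorial(n + 1) + 18.

S(n) = - 3 \cdot 3^{n} \left(n + 1\right)! + 18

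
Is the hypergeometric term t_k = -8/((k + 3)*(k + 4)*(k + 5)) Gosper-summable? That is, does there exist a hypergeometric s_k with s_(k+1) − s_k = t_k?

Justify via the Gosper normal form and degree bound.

Yes. s_k = k*(-k - 7)/(3*(k + 3)*(k + 4)).

t_(k+1)/t_k = (k + 3)/(k + 6).
So A=k + 3 and B=k + 6, with C=1.
Key eq: (k + 3)·f(k+1) = (k + 5)·f(k) + (1).
Bound: deg f ≤ 2.
Solve for f: f(k) = k*(k + 7)/24 (degree 2 ≤ 2).
So s_k = (B(k−1)f/C)·t_k = (k*(k + 5)*(k + 7)/24)·t_k = k*(-k - 7)/(3*(k + 3)*(k + 4)).
Verify: -8/(k**3 + 12*k**2 + 47*k + 60) matches t_k.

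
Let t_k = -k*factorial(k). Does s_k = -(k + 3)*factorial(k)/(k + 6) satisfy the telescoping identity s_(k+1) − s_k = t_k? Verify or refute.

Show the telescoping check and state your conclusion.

Invalid: residual 3*(k**2 + 6*k - 1)*factorial(k)/((k + 6)*(k + 7)) ≠ 0.

s_(k+1) = -(k + 4)*factorial(k + 1)/(k + 7)
s_(k+1) − s_k = -(k**3 + 10*k**2 + 24*k + 3)*factorial(k)/((k + 6)*(k + 7))
(s_(k+1) − s_k) − t_k = 3*(k**2 + 6*k - 1)*factorial(k)/((k + 6)*(k + 7))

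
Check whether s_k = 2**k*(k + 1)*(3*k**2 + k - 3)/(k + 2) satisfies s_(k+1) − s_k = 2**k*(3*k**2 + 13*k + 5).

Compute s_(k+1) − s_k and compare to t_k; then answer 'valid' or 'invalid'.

s_(k+1) = 2**(k + 1)*(k + 2)*(k + 3*(k + 1)**2 - 2)/(k + 3)
s_(k+1) − s_k = 2**k*(3*k**4 + 25*k**3 + 72*k**2 + 73*k + 17)/(k**2 + 5*k + 6)
(s_(k+1) − s_k) − t_k = 2**k*(-3*k**3 - 16*k**2 - 30*k - 13)/(k**2 + 5*k + 6)

Invalid: residual 2**k*(-3*k**3 - 16*k**2 - 30*k - 13)/(k**2 + 5*k + 6) ≠ 0.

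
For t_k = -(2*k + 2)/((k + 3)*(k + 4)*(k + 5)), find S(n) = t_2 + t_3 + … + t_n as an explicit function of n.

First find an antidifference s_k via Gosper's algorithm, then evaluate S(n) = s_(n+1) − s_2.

Step 1: r(k) = (k + 2)*(k + 3)/((k + 1)*(k + 6)).
A = k + 3, B = k + 6, C = k + 1.
Solve (k + 3)·f(k+1) − (k + 5)·f(k) = k + 1.
Degrees (1,1,1) ⇒ d ≤ 2.
Coefficient equations give f(k) = k*(k + 1)/6.
Then R = B(k−1)f/C = k*(k + 5)/6, so s_k = R(k)·t_k = -k*(k + 1)/(3*(k + 3)*(k + 4)).
Δs = 2*(-k - 1)/(k**3 + 12*k**2 + 47*k + 60), as required.
s_(n+1) = (-n**2 - 3*n - 2)/(3*(n**2 + 9*n + 20)) and s_(2) = -1/15, so S(n) = 2*(-2*n**2 - 3*n + 5)/(15*(n**2 + 9*n + 20)).

S(n) = 2*(-2*n**2 - 3*n + 5)/(15*(n**2 + 9*n + 20))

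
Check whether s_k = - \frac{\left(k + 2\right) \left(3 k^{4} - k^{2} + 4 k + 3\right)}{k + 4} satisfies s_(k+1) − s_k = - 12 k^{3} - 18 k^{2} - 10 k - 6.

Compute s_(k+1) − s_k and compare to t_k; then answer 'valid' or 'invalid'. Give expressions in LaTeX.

Invalid: residual \frac{2 \left(9 k^{4} + 66 k^{3} + 83 k^{2} + 42 k + 21\right)}{k^{2} + 9 k + 20} ≠ 0.

s_(k+1) = -(k + 3)*(4*k + 3*(k + 1)**4 - (k + 1)**2 + 7)/(k + 5)
s_(k+1) − s_k = 2*(-6*k**5 - 54*k**4 - 140*k**3 - 145*k**2 - 85*k - 39)/(k**2 + 9*k + 20)
(s_(k+1) − s_k) − t_k = 2*(9*k**4 + 66*k**3 + 83*k**2 + 42*k + 21)/(k**2 + 9*k + 20)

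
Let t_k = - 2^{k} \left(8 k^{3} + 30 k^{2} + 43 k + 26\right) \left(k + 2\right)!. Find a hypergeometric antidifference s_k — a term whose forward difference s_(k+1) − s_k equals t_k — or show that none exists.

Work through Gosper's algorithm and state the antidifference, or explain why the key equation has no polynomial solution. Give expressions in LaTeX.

Step 1: r(k) = 2*(8*k**4 + 78*k**3 + 289*k**2 + 488*k + 321)/(8*k**3 + 30*k**2 + 43*k + 26).
Take A(k)=2*k + 6, B(k)=1, C(k)=k**3 + 15*k**2/4 + 43*k/8 + 13/4.
Need (2*k + 6)·f(k+1) − (1)·f(k) = k**3 + 15*k**2/4 + 43*k/8 + 13/4.
Degrees (1,0,3) ⇒ d ≤ 2.
A polynomial solution: f(k) = (4*k**2 - 3*k + 4)/8.
Certificate R = B(k−1)f/C = (4*k**2 - 3*k + 4)/(8*k**3 + 30*k**2 + 43*k + 26) gives s_k = -2**k*(4*k**2 - 3*k + 4)*factorial(k + 2).
Δs = -2**k*(8*k**3 + 30*k**2 + 43*k + 26)*factorial(k + 2), as required.

s_k = - 2^{k} \left(4 k^{2} - 3 k + 4\right) \left(k + 2\right)!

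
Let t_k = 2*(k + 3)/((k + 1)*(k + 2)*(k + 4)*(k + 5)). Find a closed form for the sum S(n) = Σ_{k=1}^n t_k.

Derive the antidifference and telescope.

t_(k+1)/t_k = (k + 1)*(k + 4)**2/((k + 3)**2*(k + 6)).
A = k + 1, B = k + 6, C = k**2 + 6*k + 9.
Set up (k + 1)·f(k+1) − (k + 5)·f(k) − (k**2 + 6*k + 9) = 0.
Bound: deg f ≤ 4.
Match coefficients ⇒ f(k) = k*(k + 2)*(k + 3)*(k + 5)/8.
Get s_k = R·t_k = k*(k + 5)/(4*(k**2 + 5*k + 4)) with R(k) = B(k−1)f(k)/C(k) = k*(k + 2)*(k + 5)**2/(8*(k + 3)).
s_(k+1) − s_k = 2*(k + 3)/(k**4 + 12*k**3 + 49*k**2 + 78*k + 40) = t_k.
s_(n+1) = (n**2 + 7*n + 6)/(4*(n**2 + 7*n + 10)) and s_(1) = 3/20, so S(n) = n*(n + 7)/(10*(n**2 + 7*n + 10)).

S(n) = n*(n + 7)/(10*(n**2 + 7*n + 10))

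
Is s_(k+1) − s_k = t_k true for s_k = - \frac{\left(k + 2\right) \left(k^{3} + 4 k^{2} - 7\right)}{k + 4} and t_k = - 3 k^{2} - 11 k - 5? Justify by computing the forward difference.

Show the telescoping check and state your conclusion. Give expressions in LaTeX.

s_(k+1) = -(k + 3)*((k + 1)**3 + 4*(k + 1)**2 - 7)/(k + 5)
s_(k+1) − s_k = (-3*k**4 - 34*k**3 - 126*k**2 - 167*k - 46)/(k**2 + 9*k + 20)
(s_(k+1) − s_k) − t_k = 2*(2*k**3 + 19*k**2 + 49*k + 27)/(k**2 + 9*k + 20)

Invalid: residual \frac{2 \left(2 k^{3} + 19 k^{2} + 49 k + 27\right)}{k^{2} + 9 k + 20} ≠ 0.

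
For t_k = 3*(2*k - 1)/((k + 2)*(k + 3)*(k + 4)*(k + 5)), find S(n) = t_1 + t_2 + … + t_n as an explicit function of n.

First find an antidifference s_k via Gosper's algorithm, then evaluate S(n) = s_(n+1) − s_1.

r(k) = (k + 2)*(2*k + 1)/((k + 6)*(2*k - 1)) after simplifying.
A = k + 2, B = k + 6, C = k - 1/2.
Key eq: (k + 2)·f(k+1) = (k + 5)·f(k) + (k - 1/2).
From deg A=1, deg B=1, deg C=1: d=3.
Match coefficients ⇒ f(k) = k*(k**2 + 9*k - 46)/144.
So s_k = (B(k−1)f/C)·t_k = (k*(k + 5)*(k**2 + 9*k - 46)/(72*(2*k - 1)))·t_k = k*(k**2 + 9*k - 46)/(24*(k + 2)*(k + 3)*(k + 4)).
Check: Δs_k = 3*(2*k - 1)/(k**4 + 14*k**3 + 71*k**2 + 154*k + 120). ✓
Σ_(k=1)^n t_k = s_(n+1) − s_(1) = ((n**3 + 12*n**2 - 25*n - 36)/(24*(n**3 + 12*n**2 + 47*n + 60))) − (-1/40), i.e. n*(n**2 + 12*n + 2)/(15*(n**3 + 12*n**2 + 47*n + 60)).

S(n) = n*(n**2 + 12*n + 2)/(15*(n**3 + 12*n**2 + 47*n + 60))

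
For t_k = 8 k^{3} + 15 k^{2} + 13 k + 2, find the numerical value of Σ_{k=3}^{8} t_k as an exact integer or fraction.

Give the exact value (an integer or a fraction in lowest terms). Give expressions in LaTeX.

Σ = 13722

Compute t_(k+1)/t_k: get (8*k**3 + 39*k**2 + 67*k + 38)/(8*k**3 + 15*k**2 + 13*k + 2).
Take A(k)=1, B(k)=1, C(k)=k**3 + 15*k**2/8 + 13*k/8 + 1/4.
Set up (1)·f(k+1) − (1)·f(k) − (k**3 + 15*k**2/8 + 13*k/8 + 1/4) = 0.
d = 4 from the (0,0,3) case.
Match coefficients ⇒ f(k) = k*(2*k**3 + k**2 + k - 2)/8.
Get s_k = R·t_k = k*(2*k**3 + k**2 + k - 2) with R(k) = B(k−1)f(k)/C(k) = k*(2*k**3 + k**2 + k - 2)/(8*k**3 + 15*k**2 + 13*k + 2).
s_(k+1) − s_k = 8*k**3 + 15*k**2 + 13*k + 2 = t_k.
Σ_(k=3)^(8) t_k = s_(9) − s_(3) = 13914 − (192) = 13722.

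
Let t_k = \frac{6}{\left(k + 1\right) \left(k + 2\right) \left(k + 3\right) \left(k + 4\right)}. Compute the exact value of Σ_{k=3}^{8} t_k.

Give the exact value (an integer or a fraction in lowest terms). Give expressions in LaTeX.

Σ = 1/66

Step 1: r(k) = (k + 1)/(k + 5).
Normal form (A,B,C) = (k + 1, k + 5, 1).
Solve (k + 1)·f(k+1) − (k + 4)·f(k) = 1.
d = 3 from the (1,1,0) case.
Solving with deg f ≤ 3: f(k) = k*(k**2 + 6*k + 11)/18.
R(k) = B(k−1)·f(k)/C(k) = k*(k + 4)*(k**2 + 6*k + 11)/18; s_k = R·t_k = k*(k**2 + 6*k + 11)/(3*(k + 1)*(k + 2)*(k + 3)).
Δs = 6/(k**4 + 10*k**3 + 35*k**2 + 50*k + 24), as required.
Evaluate s at k=9 and k=3: 73/220 and 19/60; difference 1/66.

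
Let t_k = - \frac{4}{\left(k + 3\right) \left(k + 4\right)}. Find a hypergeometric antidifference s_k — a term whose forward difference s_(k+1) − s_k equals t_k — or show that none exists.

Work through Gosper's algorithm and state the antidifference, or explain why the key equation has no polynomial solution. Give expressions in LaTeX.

The ratio is (k + 3)/(k + 5).
So A=k + 3 and B=k + 5, with C=1.
Key eq: (k + 3)·f(k+1) = (k + 4)·f(k) + (1).
Degrees (1,1,0) ⇒ d ≤ 1.
Coefficient equations give f(k) = k/3.
Get s_k = R·t_k = -4*k/(3*k + 9) with R(k) = B(k−1)f(k)/C(k) = k*(k + 4)/3.
Δs = -4/(k**2 + 7*k + 12), as required.

s_k = - \frac{4 k}{3 k + 9}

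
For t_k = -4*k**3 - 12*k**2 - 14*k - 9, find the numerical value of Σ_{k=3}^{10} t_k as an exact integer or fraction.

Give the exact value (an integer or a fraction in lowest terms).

Σ = -17424

The ratio is (4*k**3 + 24*k**2 + 50*k + 39)/(4*k**3 + 12*k**2 + 14*k + 9).
Gosper form: A/B · C(k+1)/C(k) with A=1, B=1, C=k**3 + 3*k**2 + 7*k/2 + 9/4.
Solve (1)·f(k+1) − (1)·f(k) = k**3 + 3*k**2 + 7*k/2 + 9/4.
deg f ≤ 4 (via 0,0,3).
Solve for f: f(k) = k*(k + 2)*(k**2 + 2)/4 (degree 4 ≤ 4).
Then R = B(k−1)f/C = k*(k + 2)*(k**2 + 2)/(4*k**3 + 12*k**2 + 14*k + 9), so s_k = R(k)·t_k = k*(-k**3 - 2*k**2 - 2*k - 4).
Δs = -4*k**3 - 12*k**2 - 14*k - 9, as required.
Sum = s_(11) − s_(3); s_(11) = -17589, s_(3) = -165 ⇒ -17424.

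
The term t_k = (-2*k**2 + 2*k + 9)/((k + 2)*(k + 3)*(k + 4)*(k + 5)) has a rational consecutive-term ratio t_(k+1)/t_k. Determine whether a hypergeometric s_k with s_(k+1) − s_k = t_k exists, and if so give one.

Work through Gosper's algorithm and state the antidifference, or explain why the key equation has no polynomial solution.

s_k = k*(-k**2 + 39*k + 70)/(24*(k + 2)*(k + 3)*(k + 4))

The ratio is (k + 2)*(2*k - 2*(k + 1)**2 + 11)/((k + 6)*(-2*k**2 + 2*k + 9)).
A = k + 2, B = k + 6, C = k**2 - k - 9/2.
Solve (k + 2)·f(k+1) − (k + 5)·f(k) = k**2 - k - 9/2.
From deg A=1, deg B=1, deg C=2: d=3.
Solving with deg f ≤ 3: f(k) = k*(k**2 - 39*k - 70)/48.
Get s_k = R·t_k = k*(-k**2 + 39*k + 70)/(24*(k + 2)*(k + 3)*(k + 4)) with R(k) = B(k−1)f(k)/C(k) = k*(k + 5)*(k**2 - 39*k - 70)/(24*(2*k**2 - 2*k - 9)).
s_(k+1) − s_k = (-2*k**2 + 2*k + 9)/(k**4 + 14*k**3 + 71*k**2 + 154*k + 120) = t_k.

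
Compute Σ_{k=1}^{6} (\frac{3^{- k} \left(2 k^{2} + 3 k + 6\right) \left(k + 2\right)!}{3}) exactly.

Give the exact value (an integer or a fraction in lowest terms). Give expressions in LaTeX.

Σ = 22346/9

Ratio r(k) = (k + 3)*(3*k + 2*(k + 1)**2 + 9)/(3*(2*k**2 + 3*k + 6)).
Normal form (A,B,C) = (k/3 + 1, 1, k**2 + 3*k/2 + 3).
Set up (k/3 + 1)·f(k+1) − (1)·f(k) − (k**2 + 3*k/2 + 3) = 0.
d = 1 from the (1,0,2) case.
A polynomial solution: f(k) = 3*(2*k + 1)/2.
So s_k = (B(k−1)f/C)·t_k = (3*(2*k + 1)/(2*k**2 + 3*k + 6))·t_k = (2*k + 1)*factorial(k + 2)/3**k.
Δs = (2*k**2 + 3*k + 6)*factorial(k + 2)/(3*3**k), as required.
Evaluate s at k=7 and k=1: 22400/9 and 6; difference 22346/9.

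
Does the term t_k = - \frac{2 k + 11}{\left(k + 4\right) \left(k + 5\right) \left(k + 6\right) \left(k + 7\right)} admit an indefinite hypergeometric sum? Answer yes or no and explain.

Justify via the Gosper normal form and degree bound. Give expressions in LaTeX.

t_(k+1)/t_k = (k + 4)*(2*k + 13)/((k + 8)*(2*k + 11)).
A = k + 4, B = k + 8, C = k + 11/2.
Need (k + 4)·f(k+1) − (k + 7)·f(k) = k + 11/2.
deg f ≤ 3 (via 1,1,1).
A polynomial solution: f(k) = k*(k + 5)*(k + 10)/48.
So s_k = (B(k−1)f/C)·t_k = (k*(k + 5)*(k + 7)*(k + 10)/(24*(2*k + 11)))·t_k = k*(-k - 10)/(24*(k**2 + 10*k + 24)).
Check: Δs_k = (-2*k - 11)/(k**4 + 22*k**3 + 179*k**2 + 638*k + 840). ✓

Yes. s_k = \frac{k \left(- k - 10\right)}{24 \left(k^{2} + 10 k + 24\right)}.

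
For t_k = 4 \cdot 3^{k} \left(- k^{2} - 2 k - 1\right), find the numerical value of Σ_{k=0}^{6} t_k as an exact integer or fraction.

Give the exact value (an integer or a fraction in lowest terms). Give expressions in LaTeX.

Σ = -188080

r(k) = 3*(k**2 + 4*k + 4)/(k**2 + 2*k + 1) after simplifying.
Take A(k)=3, B(k)=1, C(k)=k**2 + 2*k + 1.
Solve (3)·f(k+1) − (1)·f(k) = k**2 + 2*k + 1.
Bound: deg f ≤ 2.
Solving with deg f ≤ 2: f(k) = (k**2 - k + 1)/2.
Certificate R = B(k−1)f/C = (k**2 - k + 1)/(2*(k + 1)**2) gives s_k = 2*3**k*(-k**2 + k - 1).
Check: Δs_k = 4*3**k*(-k**2 - 2*k - 1). ✓
Evaluate s at k=7 and k=0: -188082 and -2; difference -188080.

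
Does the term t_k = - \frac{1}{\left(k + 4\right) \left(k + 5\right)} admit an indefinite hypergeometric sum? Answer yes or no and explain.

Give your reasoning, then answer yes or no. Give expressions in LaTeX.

Yes. s_k = - \frac{k}{4 k + 16}.

Compute t_(k+1)/t_k: get (k + 4)/(k + 6).
A = k + 4, B = k + 6, C = 1.
Key eq: (k + 4)·f(k+1) = (k + 5)·f(k) + (1).
deg f ≤ 1 (via 1,1,0).
Coefficient equations give f(k) = k/4.
Certificate R = B(k−1)f/C = k*(k + 5)/4 gives s_k = -k/(4*k + 16).
Verify: -1/(k**2 + 9*k + 20) matches t_k.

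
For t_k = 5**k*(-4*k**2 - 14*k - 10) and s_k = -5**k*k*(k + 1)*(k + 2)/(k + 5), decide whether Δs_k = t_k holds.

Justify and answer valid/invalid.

s_(k+1) = -5**(k + 1)*(k + 1)*(k + 2)*(k + 3)/(k + 6)
s_(k+1) − s_k = 5**k*(k + 1)*(k + 2)*(k*(k + 6) - 5*(k + 3)*(k + 5))/((k + 5)*(k + 6))
(s_(k+1) − s_k) − t_k = 5**k*(12*k**3 + 99*k**2 + 237*k + 150)/(k**2 + 11*k + 30)

Invalid: residual 5**k*(12*k**3 + 99*k**2 + 237*k + 150)/(k**2 + 11*k + 30) ≠ 0.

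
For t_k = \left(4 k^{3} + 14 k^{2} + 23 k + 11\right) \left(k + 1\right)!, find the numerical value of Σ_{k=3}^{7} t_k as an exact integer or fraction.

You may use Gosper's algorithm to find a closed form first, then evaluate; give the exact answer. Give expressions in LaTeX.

Σ = 98339496

Compute t_(k+1)/t_k: get (4*k**4 + 34*k**3 + 115*k**2 + 178*k + 104)/(4*k**3 + 14*k**2 + 23*k + 11).
A = k + 2, B = 1, C = k**3 + 7*k**2/2 + 23*k/4 + 11/4.
f must satisfy (k + 2)·f(k+1) − (1)·f(k) = k**3 + 7*k**2/2 + 23*k/4 + 11/4.
From deg A=1, deg B=0, deg C=3: d=2.
Coefficient equations give f(k) = (4*k**2 + 2*k - 1)/4.
Get s_k = R·t_k = (4*k**2 + 2*k - 1)*factorial(k + 1) with R(k) = B(k−1)f(k)/C(k) = (4*k**2 + 2*k - 1)/(4*k**3 + 14*k**2 + 23*k + 11).
Verify: (4*k**3 + 14*k**2 + 23*k + 11)*factorial(k + 1) matches t_k.
Telescoping: Σ = s_(8) − s_(3) = 98340480 − (984) = 98339496.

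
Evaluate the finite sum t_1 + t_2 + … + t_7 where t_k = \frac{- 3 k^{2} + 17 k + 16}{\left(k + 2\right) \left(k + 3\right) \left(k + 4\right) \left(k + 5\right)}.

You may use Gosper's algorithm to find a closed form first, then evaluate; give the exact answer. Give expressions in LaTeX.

r(k) = (k + 2)*(17*k - 3*(k + 1)**2 + 33)/((k + 6)*(-3*k**2 + 17*k + 16)) after simplifying.
So A=k + 2 and B=k + 6, with C=k**2 - 17*k/3 - 16/3.
Set up (k + 2)·f(k+1) − (k + 5)·f(k) − (k**2 - 17*k/3 - 16/3) = 0.
deg f ≤ 3 (via 1,1,2).
Solve for f: f(k) = -k*(k**2 + 27*k + 20)/18 (degree 3 ≤ 3).
Then R = B(k−1)f/C = -k*(k + 5)*(k**2 + 27*k + 20)/(6*(3*k**2 - 17*k - 16)), so s_k = R(k)·t_k = k*(k**2 + 27*k + 20)/(6*(k + 2)*(k + 3)*(k + 4)).
s_(k+1) − s_k = (-3*k**2 + 17*k + 16)/(k**4 + 14*k**3 + 71*k**2 + 154*k + 120) = t_k.
Σ_(k=1)^(7) t_k = s_(8) − s_(1) = 10/33 − (2/15) = 28/165.

Σ = 28/165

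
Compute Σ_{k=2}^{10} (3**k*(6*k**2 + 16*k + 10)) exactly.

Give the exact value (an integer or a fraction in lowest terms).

Σ = 62709930

t_(k+1)/t_k = 3*(3*k**2 + 14*k + 16)/(3*k**2 + 8*k + 5).
Normal form (A,B,C) = (3, 1, k**2 + 8*k/3 + 5/3).
Solve (3)·f(k+1) − (1)·f(k) = k**2 + 8*k/3 + 5/3.
d = 2 from the (0,0,2) case.
Solve for f: f(k) = (3*k**2 - k + 2)/6 (degree 2 ≤ 2).
Certificate R = B(k−1)f/C = (3*k**2 - k + 2)/(2*(k + 1)*(3*k + 5)) gives s_k = 3**k*(3*k**2 - k + 2).
Verify: 3**k*(6*k**2 + 16*k + 10) matches t_k.
Sum = s_(11) − s_(2); s_(11) = 62710038, s_(2) = 108 ⇒ 62709930.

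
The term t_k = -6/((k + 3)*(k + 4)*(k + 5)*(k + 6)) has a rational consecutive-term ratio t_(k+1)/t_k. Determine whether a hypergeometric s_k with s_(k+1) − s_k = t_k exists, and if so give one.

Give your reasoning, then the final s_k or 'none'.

s_k = k*(-k**2 - 12*k - 47)/(30*(k + 3)*(k + 4)*(k + 5))

t_(k+1)/t_k = (k + 3)/(k + 7).
Gosper form: A/B · C(k+1)/C(k) with A=k + 3, B=k + 7, C=1.
Set up (k + 3)·f(k+1) − (k + 6)·f(k) − (1) = 0.
Degrees (1,1,0) ⇒ d ≤ 3.
Match coefficients ⇒ f(k) = k*(k**2 + 12*k + 47)/180.
Get s_k = R·t_k = k*(-k**2 - 12*k - 47)/(30*(k + 3)*(k + 4)*(k + 5)) with R(k) = B(k−1)f(k)/C(k) = k*(k + 6)*(k**2 + 12*k + 47)/180.
Verify: -6/(k**4 + 18*k**3 + 119*k**2 + 342*k + 360) matches t_k.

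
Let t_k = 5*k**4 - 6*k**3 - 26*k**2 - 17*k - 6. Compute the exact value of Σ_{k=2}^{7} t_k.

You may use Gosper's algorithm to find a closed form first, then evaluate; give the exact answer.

r(k) = (5*k**4 + 14*k**3 - 14*k**2 - 67*k - 50)/(5*k**4 - 6*k**3 - 26*k**2 - 17*k - 6) after simplifying.
A = 1, B = 1, C = k**4 - 6*k**3/5 - 26*k**2/5 - 17*k/5 - 6/5.
f must satisfy (1)·f(k+1) − (1)·f(k) = k**4 - 6*k**3/5 - 26*k**2/5 - 17*k/5 - 6/5.
From deg A=0, deg B=0, deg C=4: d=5.
Solving with deg f ≤ 5: f(k) = k*(k**4 - 4*k**3 - 4*k**2 + 3*k - 2)/5.
Certificate R = B(k−1)f/C = k*(k**4 - 4*k**3 - 4*k**2 + 3*k - 2)/(5*k**4 - 6*k**3 - 26*k**2 - 17*k - 6) gives s_k = k*(k**4 - 4*k**3 - 4*k**2 + 3*k - 2).
s_(k+1) − s_k = 5*k**4 - 6*k**3 - 26*k**2 - 17*k - 6 = t_k.
Sum = s_(8) − s_(2); s_(8) = 14512, s_(2) = -56 ⇒ 14568.

Σ = 14568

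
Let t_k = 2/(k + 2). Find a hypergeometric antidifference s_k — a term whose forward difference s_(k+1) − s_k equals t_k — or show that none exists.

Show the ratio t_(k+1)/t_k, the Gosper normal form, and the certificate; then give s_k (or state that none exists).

Compute t_(k+1)/t_k: get (k + 2)/(k + 3).
Normal form (A,B,C) = (k + 2, k + 3, 1).
Key eq: (k + 2)·f(k+1) = (k + 2)·f(k) + (1).
d = 0 from the (1,1,0) case.
Write f(k) = c0. Then LHS − RHS = -1, requiring -1 = 0: contradictory. No certificate.

none (Gosper's algorithm certifies no s_k)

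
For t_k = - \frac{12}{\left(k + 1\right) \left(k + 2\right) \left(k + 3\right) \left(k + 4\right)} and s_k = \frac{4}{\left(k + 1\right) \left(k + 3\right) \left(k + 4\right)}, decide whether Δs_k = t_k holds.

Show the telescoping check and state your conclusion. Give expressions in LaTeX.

Invalid: residual \frac{32}{k^{5} + 15 k^{4} + 85 k^{3} + 225 k^{2} + 274 k + 120} ≠ 0.

s_(k+1) = 4/((k + 2)*(k + 4)*(k + 5))
s_(k+1) − s_k = 4*(-3*k - 7)/(k**5 + 15*k**4 + 85*k**3 + 225*k**2 + 274*k + 120)
(s_(k+1) − s_k) − t_k = 32/(k**5 + 15*k**4 + 85*k**3 + 225*k**2 + 274*k + 120)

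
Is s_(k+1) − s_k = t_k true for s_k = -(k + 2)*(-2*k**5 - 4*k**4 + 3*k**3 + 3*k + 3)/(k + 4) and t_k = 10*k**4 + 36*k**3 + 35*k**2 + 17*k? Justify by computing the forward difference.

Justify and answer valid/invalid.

Invalid: residual 2*(-8*k**5 - 72*k**4 - 182*k**3 - 157*k**2 - 71*k - 3)/(k**2 + 9*k + 20) ≠ 0.

s_(k+1) = -(k + 3)*(3*k - 2*(k + 1)**5 - 4*(k + 1)**4 + 3*(k + 1)**3 + 6)/(k + 5)
s_(k+1) − s_k = (10*k**6 + 110*k**5 + 415*k**4 + 688*k**3 + 539*k**2 + 198*k - 6)/(k**2 + 9*k + 20)
(s_(k+1) − s_k) − t_k = 2*(-8*k**5 - 72*k**4 - 182*k**3 - 157*k**2 - 71*k - 3)/(k**2 + 9*k + 20)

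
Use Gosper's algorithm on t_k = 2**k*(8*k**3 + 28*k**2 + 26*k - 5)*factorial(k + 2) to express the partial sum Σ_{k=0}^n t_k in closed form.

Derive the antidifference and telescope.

S(n) = 8*2**n*n**2*factorial(n + 3) + 8*2**n*n*factorial(n + 3) - 2*2**n*factorial(n + 3) + 2

Compute t_(k+1)/t_k: get 2*(8*k**4 + 76*k**3 + 262*k**2 + 375*k + 171)/(8*k**3 + 28*k**2 + 26*k - 5).
Normal form (A,B,C) = (2*k + 6, 1, k**3 + 7*k**2/2 + 13*k/4 - 5/8).
Key eq: (2*k + 6)·f(k+1) = (1)·f(k) + (k**3 + 7*k**2/2 + 13*k/4 - 5/8).
Bound: deg f ≤ 2.
A polynomial solution: f(k) = (4*k**2 - 4*k - 1)/8.
Get s_k = R·t_k = 2**k*(4*k**2 - 4*k - 1)*factorial(k + 2) with R(k) = B(k−1)f(k)/C(k) = (4*k**2 - 4*k - 1)/(8*k**3 + 28*k**2 + 26*k - 5).
Verify: 2**k*(8*k**3 + 28*k**2 + 26*k - 5)*factorial(k + 2) matches t_k.
Telescope: S(n) = s_(n+1) − s_(0) = 2**(n + 1)*(4*n**2 + 4*n - 1)*factorial(n + 3) − (-2) = 8*2**n*n**2*factorial(n + 3) + 8*2**n*n*factorial(n + 3) - 2*2**n*factorial(n + 3) + 2.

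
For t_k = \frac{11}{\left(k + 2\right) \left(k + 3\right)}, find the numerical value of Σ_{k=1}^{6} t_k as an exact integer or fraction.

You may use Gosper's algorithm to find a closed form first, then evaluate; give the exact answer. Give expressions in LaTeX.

Σ = 22/9

r(k) = (k + 2)/(k + 4) after simplifying.
Factor: A=k + 2; B=k + 4; C=1.
f must satisfy (k + 2)·f(k+1) − (k + 3)·f(k) = 1.
From deg A=1, deg B=1, deg C=0: d=1.
Solving with deg f ≤ 1: f(k) = k/2.
Then R = B(k−1)f/C = k*(k + 3)/2, so s_k = R(k)·t_k = 11*k/(2*(k + 2)).
Δs = 11/(k**2 + 5*k + 6), as required.
Σ_(k=1)^(6) t_k = s_(7) − s_(1) = 77/18 − (11/6) = 22/9.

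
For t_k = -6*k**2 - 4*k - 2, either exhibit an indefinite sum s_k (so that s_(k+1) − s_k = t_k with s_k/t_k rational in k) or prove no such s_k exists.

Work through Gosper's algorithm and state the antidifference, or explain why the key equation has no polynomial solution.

t_(k+1)/t_k = (3*k**2 + 8*k + 6)/(3*k**2 + 2*k + 1).
Factor: A=1; B=1; C=k**2 + 2*k/3 + 1/3.
Solve (1)·f(k+1) − (1)·f(k) = k**2 + 2*k/3 + 1/3.
From deg A=0, deg B=0, deg C=2: d=3.
Solving with deg f ≤ 3: f(k) = k*(2*k**2 - k + 1)/6.
Certificate R = B(k−1)f/C = k*(2*k**2 - k + 1)/(2*(3*k**2 + 2*k + 1)) gives s_k = k*(-2*k**2 + k - 1).
Check: Δs_k = -6*k**2 - 4*k - 2. ✓

s_k = k*(-2*k**2 + k - 1)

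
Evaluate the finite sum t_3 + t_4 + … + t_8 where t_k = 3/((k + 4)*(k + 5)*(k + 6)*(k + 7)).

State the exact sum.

Σ = 53/32760

t_(k+1)/t_k = (k + 4)/(k + 8).
Take A(k)=k + 4, B(k)=k + 8, C(k)=1.
f must satisfy (k + 4)·f(k+1) − (k + 7)·f(k) = 1.
deg f ≤ 3 (via 1,1,0).
Coefficient equations give f(k) = k*(k**2 + 15*k + 74)/360.
R(k) = B(k−1)·f(k)/C(k) = k*(k + 7)*(k**2 + 15*k + 74)/360; s_k = R·t_k = k*(k**2 + 15*k + 74)/(120*(k + 4)*(k + 5)*(k + 6)).
Δs = 3/(k**4 + 22*k**3 + 179*k**2 + 638*k + 840), as required.
Sum = s_(9) − s_(3); s_(9) = 29/3640, s_(3) = 2/315 ⇒ 53/32760.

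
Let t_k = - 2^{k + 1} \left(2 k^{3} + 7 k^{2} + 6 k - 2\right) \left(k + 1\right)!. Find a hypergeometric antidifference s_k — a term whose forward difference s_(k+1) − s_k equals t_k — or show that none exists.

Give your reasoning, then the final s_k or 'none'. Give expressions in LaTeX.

Compute t_(k+1)/t_k: get 2*(2*k**4 + 17*k**3 + 52*k**2 + 65*k + 26)/(2*k**3 + 7*k**2 + 6*k - 2).
Take A(k)=2*k + 4, B(k)=1, C(k)=k**3 + 7*k**2/2 + 3*k - 1.
Solve (2*k + 4)·f(k+1) − (1)·f(k) = k**3 + 7*k**2/2 + 3*k - 1.
deg f ≤ 2 (via 1,0,3).
Solve for f: f(k) = (k**2 - 2)/2 (degree 2 ≤ 2).
Then R = B(k−1)f/C = (k**2 - 2)/(2*k**3 + 7*k**2 + 6*k - 2), so s_k = R(k)·t_k = -2**(k + 1)*(k**2 - 2)*factorial(k + 1).
Δs = -2**(k + 1)*(2*k**3 + 7*k**2 + 6*k - 2)*factorial(k + 1), as required.

s_k = - 2^{k + 1} \left(k^{2} - 2\right) \left(k + 1\right)!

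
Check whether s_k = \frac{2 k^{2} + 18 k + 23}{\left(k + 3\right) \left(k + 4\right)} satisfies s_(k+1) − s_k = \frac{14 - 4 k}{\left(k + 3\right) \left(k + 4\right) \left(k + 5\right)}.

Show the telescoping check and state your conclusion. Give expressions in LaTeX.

Valid: the claim telescopes to t_k.

s_(k+1) = (18*k + 2*(k + 1)**2 + 41)/((k + 4)*(k + 5))
s_(k+1) − s_k = 2*(7 - 2*k)/(k**3 + 12*k**2 + 47*k + 60)
(s_(k+1) − s_k) − t_k = 0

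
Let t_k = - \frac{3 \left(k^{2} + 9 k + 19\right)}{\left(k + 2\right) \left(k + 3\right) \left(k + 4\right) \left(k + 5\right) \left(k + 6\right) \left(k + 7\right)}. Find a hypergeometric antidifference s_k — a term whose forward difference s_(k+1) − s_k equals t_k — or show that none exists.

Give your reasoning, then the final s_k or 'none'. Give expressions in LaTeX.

r(k) = (k + 2)*(9*k + (k + 1)**2 + 28)/((k + 8)*(k**2 + 9*k + 19)) after simplifying.
Gosper form: A/B · C(k+1)/C(k) with A=k + 2, B=k + 8, C=k**2 + 9*k + 19.
Need (k + 2)·f(k+1) − (k + 7)·f(k) = k**2 + 9*k + 19.
Degrees (1,1,2) ⇒ d ≤ 5.
Solve for f: f(k) = k*(k + 3)*(k + 5)*(k**2 + 12*k + 44)/144 (degree 5 ≤ 5).
R(k) = B(k−1)·f(k)/C(k) = k*(k + 3)*(k + 5)*(k + 7)*(k**2 + 12*k + 44)/(144*(k**2 + 9*k + 19)); s_k = R·t_k = k*(-k**2 - 12*k - 44)/(48*(k**3 + 12*k**2 + 44*k + 48)).
Verify: 3*(-k**2 - 9*k - 19)/(k**6 + 27*k**5 + 295*k**4 + 1665*k**3 + 5104*k**2 + 8028*k + 5040) matches t_k.

s_k = \frac{k \left(- k^{2} - 12 k - 44\right)}{48 \left(k^{3} + 12 k^{2} + 44 k + 48\right)}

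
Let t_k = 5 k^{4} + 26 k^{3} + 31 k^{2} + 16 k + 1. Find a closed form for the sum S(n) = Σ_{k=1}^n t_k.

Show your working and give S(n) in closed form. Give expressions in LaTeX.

S(n) = n \left(n^{4} + 9 n^{3} + 25 n^{2} + 30 n + 14\right)

The ratio is (5*k**4 + 46*k**3 + 139*k**2 + 176*k + 79)/(5*k**4 + 26*k**3 + 31*k**2 + 16*k + 1).
A = 1, B = 1, C = k**4 + 26*k**3/5 + 31*k**2/5 + 16*k/5 + 1/5.
Key eq: (1)·f(k+1) = (1)·f(k) + (k**4 + 26*k**3/5 + 31*k**2/5 + 16*k/5 + 1/5).
From deg A=0, deg B=0, deg C=4: d=5.
Coefficient equations give f(k) = k*(k**4 + 4*k**3 - k**2 - k - 2)/5.
Get s_k = R·t_k = k*(k**4 + 4*k**3 - k**2 - k - 2) with R(k) = B(k−1)f(k)/C(k) = k*(k**4 + 4*k**3 - k**2 - k - 2)/(5*k**4 + 26*k**3 + 31*k**2 + 16*k + 1).
s_(k+1) − s_k = 5*k**4 + 26*k**3 + 31*k**2 + 16*k + 1 = t_k.
s_(n+1) = n**5 + 9*n**4 + 25*n**3 + 30*n**2 + 14*n + 1 and s_(1) = 1, so S(n) = n*(n**4 + 9*n**3 + 25*n**2 + 30*n + 14).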